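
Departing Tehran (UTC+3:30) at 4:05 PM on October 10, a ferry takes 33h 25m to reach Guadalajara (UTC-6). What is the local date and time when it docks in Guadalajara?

4:00 PM on October 11

Convert departure to UTC: 4:05 PM − 3:30 = 12:35 PM UTC on Oct 10.
Add 33 hours 25 minutes travel time → 10:00 PM UTC (Oct 11).
Guadalajara is UTC−6:00, so local arrival = 10:00 PM − 6:00 = 4:00 PM on Oct 11.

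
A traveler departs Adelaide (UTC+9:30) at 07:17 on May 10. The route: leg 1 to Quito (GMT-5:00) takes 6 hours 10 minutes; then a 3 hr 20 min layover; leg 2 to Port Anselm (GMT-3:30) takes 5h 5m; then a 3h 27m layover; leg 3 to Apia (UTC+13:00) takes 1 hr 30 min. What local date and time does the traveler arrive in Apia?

Convert departure to UTC: 07:17 − 9:30 = 21:47 UTC on May 9.
Add 6 hours 10 minutes leg 1 → 03:57 UTC (May 10).
Add 3 hours and 20 minutes layover in Quito → 07:17 UTC.
Add 5 hours 5 minutes leg 2 → 12:22 UTC.
Add 3 hours and 27 minutes layover in Port Anselm → 15:49 UTC.
Add 1 hour and 30 minutes leg 3 → 17:19 UTC.
Apia is UTC+13:00, so local arrival = 17:19 + 13:00 = 06:19 on May 11.

06:19 on May 11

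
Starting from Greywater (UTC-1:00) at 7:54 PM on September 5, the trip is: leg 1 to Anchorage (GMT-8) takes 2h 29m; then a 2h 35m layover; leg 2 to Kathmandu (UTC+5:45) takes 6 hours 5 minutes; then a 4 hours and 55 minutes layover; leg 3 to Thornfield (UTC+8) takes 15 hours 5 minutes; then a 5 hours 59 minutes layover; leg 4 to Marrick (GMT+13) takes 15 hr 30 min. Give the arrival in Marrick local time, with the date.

2:32 PM on September 8

Convert departure to UTC: 7:54 PM + 1:00 = 8:54 PM UTC on Sep 5.
Add 2 hours and 29 minutes leg 1 → 11:23 PM UTC.
Add 2 hours and 35 minutes layover in Anchorage → 1:58 AM UTC (Sep 6).
Add 6 hours and 5 minutes leg 2 → 8:03 AM UTC.
Add 4 hours and 55 minutes layover in Kathmandu → 12:58 PM UTC.
Add 15 hours 5 minutes leg 3 → 4:03 AM UTC (Sep 7).
Add 5 hours 59 minutes layover in Thornfield → 10:02 AM UTC.
Add 15 hours 30 minutes leg 4 → 1:32 AM UTC (Sep 8).
Marrick is UTC+13:00, so local arrival = 1:32 AM + 13:00 = 2:32 PM on Sep 8.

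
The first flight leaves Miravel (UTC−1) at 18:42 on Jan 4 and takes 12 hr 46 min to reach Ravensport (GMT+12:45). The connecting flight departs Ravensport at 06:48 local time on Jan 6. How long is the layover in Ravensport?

Convert departure to UTC: 18:42 + 1:00 = 19:42 UTC on Jan 4.
Add 12 hours and 46 minutes flight time → 08:28 UTC (Jan 5).
Ravensport is UTC+12:45, so local arrival = 08:28 + 12:45 = 21:13 on Jan 5.
Layover = 06:48 − 21:13 (+1 day) = 9 hours 35 minutes.

9 hours 35 minutes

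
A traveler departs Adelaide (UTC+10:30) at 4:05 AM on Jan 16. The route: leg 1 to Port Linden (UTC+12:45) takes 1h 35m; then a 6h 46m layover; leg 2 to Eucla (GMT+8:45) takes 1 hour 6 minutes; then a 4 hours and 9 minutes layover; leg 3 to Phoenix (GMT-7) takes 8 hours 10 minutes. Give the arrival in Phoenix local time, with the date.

8:21 AM on January 16

Convert departure to UTC: 4:05 AM − 10:30 = 5:35 PM UTC on Jan 15.
Add 1 hour and 35 minutes leg 1 → 7:10 PM UTC.
Add 6 hours 46 minutes layover in Port Linden → 1:56 AM UTC (Jan 16).
Add 1 hour 6 minutes leg 2 → 3:02 AM UTC.
Add 4 hours 9 minutes layover in Eucla → 7:11 AM UTC.
Add 8 hours 10 minutes leg 3 → 3:21 PM UTC.
Phoenix is UTC−7:00, so local arrival = 3:21 PM − 7:00 = 8:21 AM on Jan 16.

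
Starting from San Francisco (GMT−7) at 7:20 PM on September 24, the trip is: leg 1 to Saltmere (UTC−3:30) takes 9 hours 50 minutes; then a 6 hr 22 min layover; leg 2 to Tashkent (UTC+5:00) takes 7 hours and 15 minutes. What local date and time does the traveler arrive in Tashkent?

Convert departure to UTC: 7:20 PM + 7:00 = 2:20 AM UTC on Sep 25.
Add 9 hours and 50 minutes leg 1 → 12:10 PM UTC.
Add 6 hours 22 minutes layover in Saltmere → 6:32 PM UTC.
Add 7 hours and 15 minutes leg 2 → 1:47 AM UTC (Sep 26).
Tashkent is UTC+5:00, so local arrival = 1:47 AM + 5:00 = 6:47 AM on Sep 26.

6:47 AM on September 26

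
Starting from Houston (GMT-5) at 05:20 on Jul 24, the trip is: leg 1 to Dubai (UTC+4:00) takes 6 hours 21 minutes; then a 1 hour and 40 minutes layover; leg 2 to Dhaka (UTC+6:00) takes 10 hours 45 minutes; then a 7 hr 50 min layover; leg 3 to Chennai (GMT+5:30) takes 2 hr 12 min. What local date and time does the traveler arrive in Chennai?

20:38 on July 25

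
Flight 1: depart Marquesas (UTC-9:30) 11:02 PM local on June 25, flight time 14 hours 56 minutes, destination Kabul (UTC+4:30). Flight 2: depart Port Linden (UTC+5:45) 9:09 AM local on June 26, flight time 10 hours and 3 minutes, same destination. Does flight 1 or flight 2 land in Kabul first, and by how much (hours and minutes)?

the second, by 10 hours 1 minute

Flight 1 in UTC: 11:02 PM + 9:30 = 8:32 AM on Jun 26.
+14 hours 56 minutes → arrive 11:28 PM UTC on Jun 26.
Flight 2 in UTC: 9:09 AM − 5:45 = 3:24 AM on Jun 26.
+10 hours 3 minutes → arrive 1:27 PM UTC on Jun 26.
Flight 2 lands earlier by 10 hours 1 minute.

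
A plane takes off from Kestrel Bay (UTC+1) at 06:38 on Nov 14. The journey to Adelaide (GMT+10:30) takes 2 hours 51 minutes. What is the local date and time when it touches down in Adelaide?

Adelaide is 9:30 ahead of Kestrel Bay.
After 2 hours and 51 minutes it is 09:29 in Kestrel Bay.
Shift by the zone difference: 09:29 + 9:30 = 18:59 on Nov 14 in Adelaide.

18:59 on Nov 14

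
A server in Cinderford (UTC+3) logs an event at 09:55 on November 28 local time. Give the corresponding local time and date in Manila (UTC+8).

Manila is 5:00 ahead of Cinderford.
Shift by the zone difference: 09:55 + 5:00 = 14:55 on Nov 28 in Manila.

14:55 on November 28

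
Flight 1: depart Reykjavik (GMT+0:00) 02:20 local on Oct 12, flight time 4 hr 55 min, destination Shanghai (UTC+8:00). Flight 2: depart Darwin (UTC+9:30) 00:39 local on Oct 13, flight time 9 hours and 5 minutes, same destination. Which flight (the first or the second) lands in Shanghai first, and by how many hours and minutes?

the first, by 16 hours 59 minutes

Flight 1 departs at 02:20 UTC (Oct 12).
+4 hours 55 minutes → arrive 07:15 UTC on Oct 12.
Flight 2 in UTC: 00:39 − 9:30 = 15:09 on Oct 12.
+9 hours 5 minutes → arrive 00:14 UTC on Oct 13.
Flight 1 lands earlier by 16 hours 59 minutes.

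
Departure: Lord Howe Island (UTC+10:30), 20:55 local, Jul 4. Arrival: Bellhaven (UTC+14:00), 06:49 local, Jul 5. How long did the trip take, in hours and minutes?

Departure in UTC: 20:55 − 10:30 = 10:25 on Jul 4.
Arrival in UTC: 06:49 − 14:00 = 16:49 on Jul 4.
Elapsed = 16:49 − 10:25 = 6 hours 24 minutes.

6 hours 24 minutes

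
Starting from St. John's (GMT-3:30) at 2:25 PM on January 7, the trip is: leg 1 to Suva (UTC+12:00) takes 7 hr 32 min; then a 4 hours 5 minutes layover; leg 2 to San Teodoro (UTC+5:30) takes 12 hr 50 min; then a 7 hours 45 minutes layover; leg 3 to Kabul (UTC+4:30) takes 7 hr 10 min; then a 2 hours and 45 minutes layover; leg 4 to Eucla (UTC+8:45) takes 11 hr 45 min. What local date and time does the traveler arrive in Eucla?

8:32 AM on January 10

Convert departure to UTC: 2:25 PM + 3:30 = 5:55 PM UTC on Jan 7.
Add 7 hours 32 minutes leg 1 → 1:27 AM UTC (Jan 8).
Add 4 hours and 5 minutes layover in Suva → 5:32 AM UTC.
Add 12 hours and 50 minutes leg 2 → 6:22 PM UTC.
Add 7 hours and 45 minutes layover in San Teodoro → 2:07 AM UTC (Jan 9).
Add 7 hours 10 minutes leg 3 → 9:17 AM UTC.
Add 2 hours and 45 minutes layover in Kabul → 12:02 PM UTC.
Add 11 hours and 45 minutes leg 4 → 11:47 PM UTC.
Eucla is UTC+8:45, so local arrival = 11:47 PM + 8:45 = 8:32 AM on Jan 10.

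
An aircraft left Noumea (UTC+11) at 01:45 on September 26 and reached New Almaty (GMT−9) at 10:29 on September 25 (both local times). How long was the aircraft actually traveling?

4 hours 44 minutes

New Almaty is 20:00 behind Noumea.
Clock-face elapsed time (ignoring zones) is −15 hours 16 minutes.
Actual elapsed = −15 hours 16 minutes + 20:00 = 4 hours 44 minutes.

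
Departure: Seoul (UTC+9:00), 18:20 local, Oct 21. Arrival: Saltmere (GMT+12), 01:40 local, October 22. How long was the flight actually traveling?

4 hours 20 minutes

Departure in UTC: 18:20 − 9:00 = 09:20 on Oct 21.
Arrival in UTC: 01:40 − 12:00 = 13:40 on Oct 21.
Elapsed = 13:40 − 09:20 = 4 hours 20 minutes.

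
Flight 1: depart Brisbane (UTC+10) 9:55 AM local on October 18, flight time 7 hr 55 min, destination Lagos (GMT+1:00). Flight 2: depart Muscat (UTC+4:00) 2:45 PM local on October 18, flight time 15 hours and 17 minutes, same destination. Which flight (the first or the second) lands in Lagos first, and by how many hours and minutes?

Flight 1 in UTC: 9:55 AM − 10:00 = 11:55 PM on Oct 17.
+7 hours 55 minutes → arrive 7:50 AM UTC on Oct 18.
Flight 2 in UTC: 2:45 PM − 4:00 = 10:45 AM on Oct 18.
+15 hours and 17 minutes → arrive 2:02 AM UTC on Oct 19.
Flight 1 lands earlier by 18 hours 12 minutes.

the first, by 18 hours 12 minutes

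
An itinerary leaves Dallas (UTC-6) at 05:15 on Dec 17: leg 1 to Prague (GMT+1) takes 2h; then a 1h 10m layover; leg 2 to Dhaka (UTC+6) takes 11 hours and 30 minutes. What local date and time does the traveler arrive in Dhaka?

07:55 on December 18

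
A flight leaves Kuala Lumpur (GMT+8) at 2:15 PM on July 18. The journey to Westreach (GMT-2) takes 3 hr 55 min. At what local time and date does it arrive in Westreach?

8:10 AM on July 18

Convert departure to UTC: 2:15 PM − 8:00 = 6:15 AM UTC on Jul 18.
Add 3 hours and 55 minutes travel time → 10:10 AM UTC.
Westreach is UTC−2:00, so local arrival = 10:10 AM − 2:00 = 8:10 AM on Jul 18.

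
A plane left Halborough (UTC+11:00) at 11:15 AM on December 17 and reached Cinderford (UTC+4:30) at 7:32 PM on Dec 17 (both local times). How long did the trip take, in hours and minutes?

14 hours 47 minutes

Departure in UTC: 11:15 AM − 11:00 = 12:15 AM on Dec 17.
Arrival in UTC: 7:32 PM − 4:30 = 3:02 PM on Dec 17.
Elapsed = 3:02 PM − 12:15 AM = 14 hours 47 minutes.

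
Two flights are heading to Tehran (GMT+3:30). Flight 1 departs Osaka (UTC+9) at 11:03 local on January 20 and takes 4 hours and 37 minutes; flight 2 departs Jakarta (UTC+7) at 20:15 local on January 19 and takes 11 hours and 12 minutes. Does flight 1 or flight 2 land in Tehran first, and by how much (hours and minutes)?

Flight 1 in UTC: 11:03 − 9:00 = 02:03 on Jan 20.
+4 hours 37 minutes → arrive 06:40 UTC on Jan 20.
Flight 2 in UTC: 20:15 − 7:00 = 13:15 on Jan 19.
+11 hours 12 minutes → arrive 00:27 UTC on Jan 20.
Flight 2 lands earlier by 6 hours 13 minutes.

the second, by 6 hours 13 minutes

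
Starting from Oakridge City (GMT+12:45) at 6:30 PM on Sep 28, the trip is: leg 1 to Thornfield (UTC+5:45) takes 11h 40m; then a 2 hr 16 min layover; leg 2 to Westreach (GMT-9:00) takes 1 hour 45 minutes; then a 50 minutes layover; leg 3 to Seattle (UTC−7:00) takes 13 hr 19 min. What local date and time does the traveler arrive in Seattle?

Convert departure to UTC: 6:30 PM − 12:45 = 5:45 AM UTC on Sep 28.
Add 11 hours and 40 minutes leg 1 → 5:25 PM UTC.
Add 2 hours 16 minutes layover in Thornfield → 7:41 PM UTC.
Add 1 hour and 45 minutes leg 2 → 9:26 PM UTC.
Add 50 minutes layover in Westreach → 10:16 PM UTC.
Add 13 hours 19 minutes leg 3 → 11:35 AM UTC (Sep 29).
Seattle is UTC−7:00, so local arrival = 11:35 AM − 7:00 = 4:35 AM on Sep 29.

4:35 AM on Sep 29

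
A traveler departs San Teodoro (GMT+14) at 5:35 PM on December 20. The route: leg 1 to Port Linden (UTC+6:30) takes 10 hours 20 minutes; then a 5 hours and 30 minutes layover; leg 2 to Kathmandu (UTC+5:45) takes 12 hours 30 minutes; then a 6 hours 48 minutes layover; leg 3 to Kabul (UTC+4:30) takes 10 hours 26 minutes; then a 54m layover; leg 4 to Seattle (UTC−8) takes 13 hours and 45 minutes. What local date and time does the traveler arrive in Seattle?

7:48 AM on December 22

Convert departure to UTC: 5:35 PM − 14:00 = 3:35 AM UTC on Dec 20.
Add 10 hours 20 minutes leg 1 → 1:55 PM UTC.
Add 5 hours and 30 minutes layover in Port Linden → 7:25 PM UTC.
Add 12 hours and 30 minutes leg 2 → 7:55 AM UTC (Dec 21).
Add 6 hours 48 minutes layover in Kathmandu → 2:43 PM UTC.
Add 10 hours and 26 minutes leg 3 → 1:09 AM UTC (Dec 22).
Add 54 minutes layover in Kabul → 2:03 AM UTC.
Add 13 hours and 45 minutes leg 4 → 3:48 PM UTC.
Seattle is UTC−8:00, so local arrival = 3:48 PM − 8:00 = 7:48 AM on Dec 22.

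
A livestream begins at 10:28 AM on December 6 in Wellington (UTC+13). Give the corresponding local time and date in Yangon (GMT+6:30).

Yangon is 6:30 behind Wellington.
Shift by the zone difference: 10:28 AM − 6:30 = 3:58 AM on Dec 6 in Yangon.

3:58 AM on December 6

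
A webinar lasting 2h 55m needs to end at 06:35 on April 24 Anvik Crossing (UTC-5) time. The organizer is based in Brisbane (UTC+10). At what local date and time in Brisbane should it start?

18:40 on April 24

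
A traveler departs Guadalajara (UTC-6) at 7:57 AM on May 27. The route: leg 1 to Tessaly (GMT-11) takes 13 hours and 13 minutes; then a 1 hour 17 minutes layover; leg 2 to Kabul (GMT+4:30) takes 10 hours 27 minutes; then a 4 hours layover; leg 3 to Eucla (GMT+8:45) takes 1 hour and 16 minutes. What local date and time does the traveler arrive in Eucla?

4:55 AM on May 29

Convert departure to UTC: 7:57 AM + 6:00 = 1:57 PM UTC on May 27.
Add 13 hours and 13 minutes leg 1 → 3:10 AM UTC (May 28).
Add 1 hour and 17 minutes layover in Tessaly → 4:27 AM UTC.
Add 10 hours and 27 minutes leg 2 → 2:54 PM UTC.
Add 4 hours layover in Kabul → 6:54 PM UTC.
Add 1 hour 16 minutes leg 3 → 8:10 PM UTC.
Eucla is UTC+8:45, so local arrival = 8:10 PM + 8:45 = 4:55 AM on May 29.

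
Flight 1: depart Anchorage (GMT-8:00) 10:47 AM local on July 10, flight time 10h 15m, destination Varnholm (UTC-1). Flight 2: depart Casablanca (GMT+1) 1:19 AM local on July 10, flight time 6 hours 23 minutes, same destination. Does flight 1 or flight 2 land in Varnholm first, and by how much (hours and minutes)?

the second, by 22 hours 20 minutes

Flight 1 in UTC: 10:47 AM + 8:00 = 6:47 PM on Jul 10.
+10 hours 15 minutes → arrive 5:02 AM UTC on Jul 11.
Flight 2 in UTC: 1:19 AM − 1:00 = 12:19 AM on Jul 10.
+6 hours 23 minutes → arrive 6:42 AM UTC on Jul 10.
Flight 2 lands earlier by 22 hours 20 minutes.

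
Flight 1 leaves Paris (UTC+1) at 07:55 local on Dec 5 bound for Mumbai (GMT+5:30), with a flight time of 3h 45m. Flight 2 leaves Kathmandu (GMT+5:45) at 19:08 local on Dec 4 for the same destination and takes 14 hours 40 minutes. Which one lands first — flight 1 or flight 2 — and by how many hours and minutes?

the second, by 6 hours 37 minutes

Flight 1 in UTC: 07:55 − 1:00 = 06:55 on Dec 5.
+3 hours 45 minutes → arrive 10:40 UTC on Dec 5.
Flight 2 in UTC: 19:08 − 5:45 = 13:23 on Dec 4.
+14 hours and 40 minutes → arrive 04:03 UTC on Dec 5.
Flight 2 lands earlier by 6 hours 37 minutes.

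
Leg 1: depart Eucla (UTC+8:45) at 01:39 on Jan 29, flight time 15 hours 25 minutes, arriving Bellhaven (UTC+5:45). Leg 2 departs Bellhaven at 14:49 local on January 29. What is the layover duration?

45 minutes

Convert departure to UTC: 01:39 − 8:45 = 16:54 UTC on Jan 28.
Add 15 hours and 25 minutes flight time → 08:19 UTC (Jan 29).
Bellhaven is UTC+5:45, so local arrival = 08:19 + 5:45 = 14:04 on Jan 29.
Layover = 14:49 − 14:04 = 45 minutes.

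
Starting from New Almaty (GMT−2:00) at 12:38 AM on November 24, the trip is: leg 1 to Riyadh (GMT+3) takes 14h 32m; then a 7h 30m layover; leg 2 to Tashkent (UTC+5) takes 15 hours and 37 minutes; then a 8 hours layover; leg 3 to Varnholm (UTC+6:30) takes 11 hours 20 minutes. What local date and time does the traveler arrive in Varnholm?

Convert departure to UTC: 12:38 AM + 2:00 = 2:38 AM UTC on Nov 24.
Add 14 hours and 32 minutes leg 1 → 5:10 PM UTC.
Add 7 hours 30 minutes layover in Riyadh → 12:40 AM UTC (Nov 25).
Add 15 hours and 37 minutes leg 2 → 4:17 PM UTC.
Add 8 hours layover in Tashkent → 12:17 AM UTC (Nov 26).
Add 11 hours and 20 minutes leg 3 → 11:37 AM UTC.
Varnholm is UTC+6:30, so local arrival = 11:37 AM + 6:30 = 6:07 PM on Nov 26.

6:07 PM on November 26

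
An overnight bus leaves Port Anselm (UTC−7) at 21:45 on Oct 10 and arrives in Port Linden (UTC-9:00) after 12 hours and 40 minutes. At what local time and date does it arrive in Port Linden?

Port Linden is 2:00 behind Port Anselm.
After 12 hours 40 minutes it is 10:25 (Oct 11) in Port Anselm.
Shift by the zone difference: 10:25 − 2:00 = 08:25 on Oct 11 in Port Linden.

08:25 on Oct 11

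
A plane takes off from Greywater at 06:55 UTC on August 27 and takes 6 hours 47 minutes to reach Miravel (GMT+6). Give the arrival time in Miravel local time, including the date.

19:42 on August 27

Departure is given in UTC: 06:55 on Aug 27.
Add 6 hours 47 minutes → 13:42 UTC.
Miravel is UTC+6:00: 13:42 + 6:00 = 19:42 on Aug 27.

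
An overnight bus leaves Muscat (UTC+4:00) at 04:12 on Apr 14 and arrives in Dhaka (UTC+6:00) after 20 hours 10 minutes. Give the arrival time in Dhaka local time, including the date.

02:22 on April 15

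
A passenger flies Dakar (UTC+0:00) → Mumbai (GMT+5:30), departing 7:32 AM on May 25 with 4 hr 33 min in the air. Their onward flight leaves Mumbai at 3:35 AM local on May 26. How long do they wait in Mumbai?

10 hours

Dakar is at UTC+0, so departure is already 7:32 AM UTC on May 25.
Add 4 hours and 33 minutes flight time → 12:05 PM UTC.
Mumbai is UTC+5:30, so local arrival = 12:05 PM + 5:30 = 5:35 PM on May 25.
Layover = 3:35 AM − 5:35 PM (+1 day) = 10 hours.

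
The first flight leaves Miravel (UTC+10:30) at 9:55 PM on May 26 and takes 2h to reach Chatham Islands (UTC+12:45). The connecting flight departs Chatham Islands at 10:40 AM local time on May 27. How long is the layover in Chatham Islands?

Convert departure to UTC: 9:55 PM − 10:30 = 11:25 AM UTC on May 26.
Add 2 hours flight time → 1:25 PM UTC.
Chatham Islands is UTC+12:45, so local arrival = 1:25 PM + 12:45 = 2:10 AM on May 27.
Layover = 10:40 AM − 2:10 AM = 8 hours 30 minutes.

8 hours 30 minutes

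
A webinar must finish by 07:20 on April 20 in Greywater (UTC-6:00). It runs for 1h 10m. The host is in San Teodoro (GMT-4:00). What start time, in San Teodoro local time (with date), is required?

08:10 on April 20

Target end time in UTC: 07:20 + 6:00 = 13:20 on Apr 20.
Subtract 1 hour and 10 minutes → start 12:10 UTC on Apr 20.
San Teodoro is UTC−4:00: 12:10 − 4:00 = 08:10 on Apr 20.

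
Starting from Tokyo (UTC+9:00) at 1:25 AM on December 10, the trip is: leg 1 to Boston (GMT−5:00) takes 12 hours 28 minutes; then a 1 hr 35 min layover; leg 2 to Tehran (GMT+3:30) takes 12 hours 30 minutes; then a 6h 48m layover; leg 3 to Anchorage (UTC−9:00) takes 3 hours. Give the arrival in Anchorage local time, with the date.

Convert departure to UTC: 1:25 AM − 9:00 = 4:25 PM UTC on Dec 9.
Add 12 hours 28 minutes leg 1 → 4:53 AM UTC (Dec 10).
Add 1 hour 35 minutes layover in Boston → 6:28 AM UTC.
Add 12 hours and 30 minutes leg 2 → 6:58 PM UTC.
Add 6 hours and 48 minutes layover in Tehran → 1:46 AM UTC (Dec 11).
Add 3 hours leg 3 → 4:46 AM UTC.
Anchorage is UTC−9:00, so local arrival = 4:46 AM − 9:00 = 7:46 PM on Dec 10.

7:46 PM on December 10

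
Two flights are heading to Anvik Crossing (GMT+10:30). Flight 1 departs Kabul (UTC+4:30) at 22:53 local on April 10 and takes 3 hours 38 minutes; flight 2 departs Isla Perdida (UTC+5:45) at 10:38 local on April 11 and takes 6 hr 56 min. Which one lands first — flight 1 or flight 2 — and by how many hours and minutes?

Flight 1 in UTC: 22:53 − 4:30 = 18:23 on Apr 10.
+3 hours 38 minutes → arrive 22:01 UTC on Apr 10.
Flight 2 in UTC: 10:38 − 5:45 = 04:53 on Apr 11.
+6 hours 56 minutes → arrive 11:49 UTC on Apr 11.
Flight 1 lands earlier by 13 hours 48 minutes.

the first, by 13 hours 48 minutes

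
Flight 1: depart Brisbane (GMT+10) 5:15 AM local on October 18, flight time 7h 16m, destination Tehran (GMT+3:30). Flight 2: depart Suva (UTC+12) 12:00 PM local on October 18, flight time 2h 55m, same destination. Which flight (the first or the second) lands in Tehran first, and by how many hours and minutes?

the first, by 24 minutes

Flight 1 in UTC: 5:15 AM − 10:00 = 7:15 PM on Oct 17.
+7 hours 16 minutes → arrive 2:31 AM UTC on Oct 18.
Flight 2 in UTC: 12:00 PM − 12:00 = 12:00 AM on Oct 18.
+2 hours and 55 minutes → arrive 2:55 AM UTC on Oct 18.
Flight 1 lands earlier by 24 minutes.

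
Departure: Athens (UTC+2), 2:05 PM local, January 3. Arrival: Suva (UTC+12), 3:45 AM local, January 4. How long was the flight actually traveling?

3 hours 40 minutes

Departure in UTC: 2:05 PM − 2:00 = 12:05 PM on Jan 3.
Arrival in UTC: 3:45 AM − 12:00 = 3:45 PM on Jan 3.
Elapsed = 3:45 PM − 12:05 PM = 3 hours 40 minutes.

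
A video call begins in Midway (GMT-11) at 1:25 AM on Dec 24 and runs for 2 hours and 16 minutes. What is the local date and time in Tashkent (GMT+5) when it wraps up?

7:41 PM on December 24

Convert start to UTC: 1:25 AM + 11:00 = 12:25 PM UTC on Dec 24.
Add 2 hours 16 minutes duration → 2:41 PM UTC.
Tashkent is UTC+5:00, so local end time = 2:41 PM + 5:00 = 7:41 PM on Dec 24.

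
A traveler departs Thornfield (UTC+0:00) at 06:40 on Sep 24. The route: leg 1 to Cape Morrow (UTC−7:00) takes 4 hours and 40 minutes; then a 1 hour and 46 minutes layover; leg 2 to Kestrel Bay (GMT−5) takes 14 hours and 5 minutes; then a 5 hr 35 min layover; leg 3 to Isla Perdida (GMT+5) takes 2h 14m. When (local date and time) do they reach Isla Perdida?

16:00 on September 25

Thornfield is at UTC+0, so departure is already 06:40 UTC on Sep 24.
Add 4 hours 40 minutes leg 1 → 11:20 UTC.
Add 1 hour 46 minutes layover in Cape Morrow → 13:06 UTC.
Add 14 hours and 5 minutes leg 2 → 03:11 UTC (Sep 25).
Add 5 hours and 35 minutes layover in Kestrel Bay → 08:46 UTC.
Add 2 hours 14 minutes leg 3 → 11:00 UTC.
Isla Perdida is UTC+5:00, so local arrival = 11:00 + 5:00 = 16:00 on Sep 25.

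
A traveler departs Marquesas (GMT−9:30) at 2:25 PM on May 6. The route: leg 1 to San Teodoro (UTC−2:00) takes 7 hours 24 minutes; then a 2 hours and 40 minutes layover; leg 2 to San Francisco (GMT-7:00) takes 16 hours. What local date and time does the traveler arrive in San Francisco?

Convert departure to UTC: 2:25 PM + 9:30 = 11:55 PM UTC on May 6.
Add 7 hours and 24 minutes leg 1 → 7:19 AM UTC (May 7).
Add 2 hours and 40 minutes layover in San Teodoro → 9:59 AM UTC.
Add 16 hours leg 2 → 1:59 AM UTC (May 8).
San Francisco is UTC−7:00, so local arrival = 1:59 AM − 7:00 = 6:59 PM on May 7.

6:59 PM on May 7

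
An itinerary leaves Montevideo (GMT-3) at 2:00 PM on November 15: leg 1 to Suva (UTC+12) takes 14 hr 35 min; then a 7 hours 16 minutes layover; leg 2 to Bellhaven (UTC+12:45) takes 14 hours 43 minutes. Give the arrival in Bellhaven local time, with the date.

Convert departure to UTC: 2:00 PM + 3:00 = 5:00 PM UTC on Nov 15.
Add 14 hours and 35 minutes leg 1 → 7:35 AM UTC (Nov 16).
Add 7 hours 16 minutes layover in Suva → 2:51 PM UTC.
Add 14 hours 43 minutes leg 2 → 5:34 AM UTC (Nov 17).
Bellhaven is UTC+12:45, so local arrival = 5:34 AM + 12:45 = 6:19 PM on Nov 17.

6:19 PM on November 17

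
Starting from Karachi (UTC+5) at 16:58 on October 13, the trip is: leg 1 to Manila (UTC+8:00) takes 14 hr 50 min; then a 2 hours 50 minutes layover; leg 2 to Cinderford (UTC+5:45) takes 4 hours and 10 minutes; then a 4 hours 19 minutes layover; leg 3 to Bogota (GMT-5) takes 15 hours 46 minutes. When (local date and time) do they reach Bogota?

00:53 on October 15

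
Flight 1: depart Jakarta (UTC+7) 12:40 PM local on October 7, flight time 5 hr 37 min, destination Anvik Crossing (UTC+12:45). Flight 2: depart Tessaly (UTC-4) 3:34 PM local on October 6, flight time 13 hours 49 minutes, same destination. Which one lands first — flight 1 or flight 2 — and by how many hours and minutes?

the second, by 1 hour 54 minutes

Flight 1 in UTC: 12:40 PM − 7:00 = 5:40 AM on Oct 7.
+5 hours 37 minutes → arrive 11:17 AM UTC on Oct 7.
Flight 2 in UTC: 3:34 PM + 4:00 = 7:34 PM on Oct 6.
+13 hours and 49 minutes → arrive 9:23 AM UTC on Oct 7.
Flight 2 lands earlier by 1 hour 54 minutes.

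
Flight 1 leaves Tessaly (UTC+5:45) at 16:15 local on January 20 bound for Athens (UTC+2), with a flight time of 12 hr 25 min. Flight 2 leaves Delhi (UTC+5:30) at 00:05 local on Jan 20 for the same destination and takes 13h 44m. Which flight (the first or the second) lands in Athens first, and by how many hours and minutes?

Flight 1 in UTC: 16:15 − 5:45 = 10:30 on Jan 20.
+12 hours and 25 minutes → arrive 22:55 UTC on Jan 20.
Flight 2 in UTC: 00:05 − 5:30 = 18:35 on Jan 19.
+13 hours 44 minutes → arrive 08:19 UTC on Jan 20.
Flight 2 lands earlier by 14 hours 36 minutes.

the second, by 14 hours 36 minutes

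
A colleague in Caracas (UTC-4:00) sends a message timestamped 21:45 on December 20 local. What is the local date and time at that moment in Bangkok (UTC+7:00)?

In UTC: 21:45 + 4:00 = 01:45 on Dec 21.
Bangkok is UTC+7:00: 01:45 + 7:00 = 08:45 on Dec 21.

08:45 on Dec 21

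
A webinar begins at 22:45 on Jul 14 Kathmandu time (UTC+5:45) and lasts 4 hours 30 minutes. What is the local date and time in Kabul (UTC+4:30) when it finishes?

Convert start to UTC: 22:45 − 5:45 = 17:00 UTC on Jul 14.
Add 4 hours and 30 minutes duration → 21:30 UTC.
Kabul is UTC+4:30, so local end time = 21:30 + 4:30 = 02:00 on Jul 15.

02:00 on July 15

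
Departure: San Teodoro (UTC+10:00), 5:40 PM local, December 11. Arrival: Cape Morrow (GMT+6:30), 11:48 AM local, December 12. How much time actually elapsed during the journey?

Departure in UTC: 5:40 PM − 10:00 = 7:40 AM on Dec 11.
Arrival in UTC: 11:48 AM − 6:30 = 5:18 AM on Dec 12.
Elapsed = 5:18 AM − 7:40 AM (+1 day) = 21 hours 38 minutes.

21 hours 38 minutes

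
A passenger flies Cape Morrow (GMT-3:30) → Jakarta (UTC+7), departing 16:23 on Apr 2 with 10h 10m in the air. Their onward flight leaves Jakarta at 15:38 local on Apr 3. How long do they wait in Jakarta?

Convert departure to UTC: 16:23 + 3:30 = 19:53 UTC on Apr 2.
Add 10 hours 10 minutes flight time → 06:03 UTC (Apr 3).
Jakarta is UTC+7:00, so local arrival = 06:03 + 7:00 = 13:03 on Apr 3.
Layover = 15:38 − 13:03 = 2 hours 35 minutes.

2 hours 35 minutes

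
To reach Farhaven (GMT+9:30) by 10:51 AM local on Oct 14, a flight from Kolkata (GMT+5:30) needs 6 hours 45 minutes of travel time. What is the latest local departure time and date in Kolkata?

12:06 AM on October 14

Target arrival in UTC: 10:51 AM − 9:30 = 1:21 AM on Oct 14.
Subtract 6 hours and 45 minutes → departure 6:36 PM UTC on Oct 13.
Kolkata is UTC+5:30: 6:36 PM + 5:30 = 12:06 AM on Oct 14.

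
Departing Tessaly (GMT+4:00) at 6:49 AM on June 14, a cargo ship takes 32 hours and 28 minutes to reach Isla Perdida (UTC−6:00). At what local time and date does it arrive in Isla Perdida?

Isla Perdida is 10:00 behind Tessaly.
After 32 hours 28 minutes it is 3:17 PM (Jun 15) in Tessaly.
Shift by the zone difference: 3:17 PM − 10:00 = 5:17 AM on Jun 15 in Isla Perdida.

5:17 AM on June 15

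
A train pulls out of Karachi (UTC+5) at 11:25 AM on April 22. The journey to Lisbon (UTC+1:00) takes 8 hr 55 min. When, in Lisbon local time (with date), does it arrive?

Convert departure to UTC: 11:25 AM − 5:00 = 6:25 AM UTC on Apr 22.
Add 8 hours 55 minutes travel time → 3:20 PM UTC.
Lisbon is UTC+1:00, so local arrival = 3:20 PM + 1:00 = 4:20 PM on Apr 22.

4:20 PM on April 22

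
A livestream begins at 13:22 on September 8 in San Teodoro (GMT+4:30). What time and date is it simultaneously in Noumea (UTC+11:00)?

In UTC: 13:22 − 4:30 = 08:52 on Sep 8.
Noumea is UTC+11:00: 08:52 + 11:00 = 19:52 on Sep 8.

19:52 on September 8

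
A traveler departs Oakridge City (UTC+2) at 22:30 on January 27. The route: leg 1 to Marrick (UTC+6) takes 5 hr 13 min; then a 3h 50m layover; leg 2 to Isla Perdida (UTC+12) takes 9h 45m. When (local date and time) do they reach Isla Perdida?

03:18 on January 29

Convert departure to UTC: 22:30 − 2:00 = 20:30 UTC on Jan 27.
Add 5 hours and 13 minutes leg 1 → 01:43 UTC (Jan 28).
Add 3 hours and 50 minutes layover in Marrick → 05:33 UTC.
Add 9 hours 45 minutes leg 2 → 15:18 UTC.
Isla Perdida is UTC+12:00, so local arrival = 15:18 + 12:00 = 03:18 on Jan 29.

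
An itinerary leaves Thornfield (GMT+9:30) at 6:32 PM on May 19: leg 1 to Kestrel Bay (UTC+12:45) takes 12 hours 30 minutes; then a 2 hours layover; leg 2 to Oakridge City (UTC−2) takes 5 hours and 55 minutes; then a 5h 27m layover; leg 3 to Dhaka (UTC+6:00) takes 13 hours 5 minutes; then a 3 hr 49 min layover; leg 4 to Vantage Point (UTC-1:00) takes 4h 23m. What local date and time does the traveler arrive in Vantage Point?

Convert departure to UTC: 6:32 PM − 9:30 = 9:02 AM UTC on May 19.
Add 12 hours 30 minutes leg 1 → 9:32 PM UTC.
Add 2 hours layover in Kestrel Bay → 11:32 PM UTC.
Add 5 hours and 55 minutes leg 2 → 5:27 AM UTC (May 20).
Add 5 hours and 27 minutes layover in Oakridge City → 10:54 AM UTC.
Add 13 hours 5 minutes leg 3 → 11:59 PM UTC.
Add 3 hours and 49 minutes layover in Dhaka → 3:48 AM UTC (May 21).
Add 4 hours and 23 minutes leg 4 → 8:11 AM UTC.
Vantage Point is UTC−1:00, so local arrival = 8:11 AM − 1:00 = 7:11 AM on May 21.

7:11 AM on May 21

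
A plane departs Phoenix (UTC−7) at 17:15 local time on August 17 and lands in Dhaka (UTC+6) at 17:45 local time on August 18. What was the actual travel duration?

Departure in UTC: 17:15 + 7:00 = 00:15 on Aug 18.
Arrival in UTC: 17:45 − 6:00 = 11:45 on Aug 18.
Elapsed = 11:45 − 00:15 = 11 hours 30 minutes.

11 hours 30 minutes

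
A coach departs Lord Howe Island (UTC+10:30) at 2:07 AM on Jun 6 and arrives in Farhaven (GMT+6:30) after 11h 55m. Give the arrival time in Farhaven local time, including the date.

10:02 AM on June 6

Convert departure to UTC: 2:07 AM − 10:30 = 3:37 PM UTC on Jun 5.
Add 11 hours and 55 minutes travel time → 3:32 AM UTC (Jun 6).
Farhaven is UTC+6:30, so local arrival = 3:32 AM + 6:30 = 10:02 AM on Jun 6.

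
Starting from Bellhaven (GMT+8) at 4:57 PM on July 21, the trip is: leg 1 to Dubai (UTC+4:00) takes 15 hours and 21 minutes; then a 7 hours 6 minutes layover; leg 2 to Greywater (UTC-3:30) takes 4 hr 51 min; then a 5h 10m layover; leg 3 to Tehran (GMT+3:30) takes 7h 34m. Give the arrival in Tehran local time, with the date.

4:29 AM on July 23

Convert departure to UTC: 4:57 PM − 8:00 = 8:57 AM UTC on Jul 21.
Add 15 hours 21 minutes leg 1 → 12:18 AM UTC (Jul 22).
Add 7 hours and 6 minutes layover in Dubai → 7:24 AM UTC.
Add 4 hours 51 minutes leg 2 → 12:15 PM UTC.
Add 5 hours 10 minutes layover in Greywater → 5:25 PM UTC.
Add 7 hours 34 minutes leg 3 → 12:59 AM UTC (Jul 23).
Tehran is UTC+3:30, so local arrival = 12:59 AM + 3:30 = 4:29 AM on Jul 23.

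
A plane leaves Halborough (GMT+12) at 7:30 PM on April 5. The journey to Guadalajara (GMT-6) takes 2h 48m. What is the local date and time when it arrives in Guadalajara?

Convert departure to UTC: 7:30 PM − 12:00 = 7:30 AM UTC on Apr 5.
Add 2 hours and 48 minutes travel time → 10:18 AM UTC.
Guadalajara is UTC−6:00, so local arrival = 10:18 AM − 6:00 = 4:18 AM on Apr 5.

4:18 AM on Apr 5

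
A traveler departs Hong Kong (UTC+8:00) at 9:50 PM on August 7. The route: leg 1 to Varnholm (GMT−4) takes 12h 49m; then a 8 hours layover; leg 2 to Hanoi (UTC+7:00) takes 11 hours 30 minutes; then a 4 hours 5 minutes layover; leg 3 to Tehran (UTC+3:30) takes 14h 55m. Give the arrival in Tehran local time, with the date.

Convert departure to UTC: 9:50 PM − 8:00 = 1:50 PM UTC on Aug 7.
Add 12 hours 49 minutes leg 1 → 2:39 AM UTC (Aug 8).
Add 8 hours layover in Varnholm → 10:39 AM UTC.
Add 11 hours and 30 minutes leg 2 → 10:09 PM UTC.
Add 4 hours and 5 minutes layover in Hanoi → 2:14 AM UTC (Aug 9).
Add 14 hours 55 minutes leg 3 → 5:09 PM UTC.
Tehran is UTC+3:30, so local arrival = 5:09 PM + 3:30 = 8:39 PM on Aug 9.

8:39 PM on Aug 9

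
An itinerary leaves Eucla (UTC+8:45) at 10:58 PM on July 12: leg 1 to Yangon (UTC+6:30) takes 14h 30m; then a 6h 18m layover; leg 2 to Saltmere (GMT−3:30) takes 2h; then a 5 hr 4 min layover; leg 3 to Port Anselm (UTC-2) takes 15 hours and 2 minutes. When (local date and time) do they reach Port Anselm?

Convert departure to UTC: 10:58 PM − 8:45 = 2:13 PM UTC on Jul 12.
Add 14 hours 30 minutes leg 1 → 4:43 AM UTC (Jul 13).
Add 6 hours 18 minutes layover in Yangon → 11:01 AM UTC.
Add 2 hours leg 2 → 1:01 PM UTC.
Add 5 hours 4 minutes layover in Saltmere → 6:05 PM UTC.
Add 15 hours 2 minutes leg 3 → 9:07 AM UTC (Jul 14).
Port Anselm is UTC−2:00, so local arrival = 9:07 AM − 2:00 = 7:07 AM on Jul 14.

7:07 AM on Jul 14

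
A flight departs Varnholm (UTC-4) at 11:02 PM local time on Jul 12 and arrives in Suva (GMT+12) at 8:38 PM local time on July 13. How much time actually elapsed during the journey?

Suva is 16:00 ahead of Varnholm.
Clock-face elapsed time (ignoring zones) is 21 hours 36 minutes.
Actual elapsed = 21 hours 36 minutes − 16:00 = 5 hours 36 minutes.

5 hours 36 minutes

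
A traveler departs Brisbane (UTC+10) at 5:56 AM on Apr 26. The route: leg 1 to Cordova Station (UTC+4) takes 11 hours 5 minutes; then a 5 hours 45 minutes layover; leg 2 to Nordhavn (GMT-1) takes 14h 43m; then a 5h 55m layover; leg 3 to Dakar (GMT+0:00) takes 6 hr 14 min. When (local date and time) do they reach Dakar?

Convert departure to UTC: 5:56 AM − 10:00 = 7:56 PM UTC on Apr 25.
Add 11 hours 5 minutes leg 1 → 7:01 AM UTC (Apr 26).
Add 5 hours and 45 minutes layover in Cordova Station → 12:46 PM UTC.
Add 14 hours and 43 minutes leg 2 → 3:29 AM UTC (Apr 27).
Add 5 hours and 55 minutes layover in Nordhavn → 9:24 AM UTC.
Add 6 hours 14 minutes leg 3 → 3:38 PM UTC.
Dakar is UTC+0, so local arrival is the same: 3:38 PM on Apr 27.

3:38 PM on April 27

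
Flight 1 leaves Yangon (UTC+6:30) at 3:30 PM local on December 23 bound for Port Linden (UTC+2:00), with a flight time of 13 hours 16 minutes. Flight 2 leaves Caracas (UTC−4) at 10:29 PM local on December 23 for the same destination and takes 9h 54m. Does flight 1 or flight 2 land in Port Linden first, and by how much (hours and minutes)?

the first, by 14 hours 7 minutes

Flight 1 in UTC: 3:30 PM − 6:30 = 9:00 AM on Dec 23.
+13 hours and 16 minutes → arrive 10:16 PM UTC on Dec 23.
Flight 2 in UTC: 10:29 PM + 4:00 = 2:29 AM on Dec 24.
+9 hours 54 minutes → arrive 12:23 PM UTC on Dec 24.
Flight 1 lands earlier by 14 hours 7 minutes.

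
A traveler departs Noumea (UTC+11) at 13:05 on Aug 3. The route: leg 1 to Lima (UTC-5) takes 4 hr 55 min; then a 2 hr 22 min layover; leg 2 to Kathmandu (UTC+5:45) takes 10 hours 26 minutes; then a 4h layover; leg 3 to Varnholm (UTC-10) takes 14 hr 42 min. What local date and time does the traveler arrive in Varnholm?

Convert departure to UTC: 13:05 − 11:00 = 02:05 UTC on Aug 3.
Add 4 hours and 55 minutes leg 1 → 07:00 UTC.
Add 2 hours 22 minutes layover in Lima → 09:22 UTC.
Add 10 hours and 26 minutes leg 2 → 19:48 UTC.
Add 4 hours layover in Kathmandu → 23:48 UTC.
Add 14 hours and 42 minutes leg 3 → 14:30 UTC (Aug 4).
Varnholm is UTC−10:00, so local arrival = 14:30 − 10:00 = 04:30 on Aug 4.

04:30 on August 4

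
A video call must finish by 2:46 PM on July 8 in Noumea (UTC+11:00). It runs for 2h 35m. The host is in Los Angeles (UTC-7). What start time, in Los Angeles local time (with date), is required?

Target end time in UTC: 2:46 PM − 11:00 = 3:46 AM on Jul 8.
Subtract 2 hours and 35 minutes → start 1:11 AM UTC on Jul 8.
Los Angeles is UTC−7:00: 1:11 AM − 7:00 = 6:11 PM on Jul 7.

6:11 PM on July 7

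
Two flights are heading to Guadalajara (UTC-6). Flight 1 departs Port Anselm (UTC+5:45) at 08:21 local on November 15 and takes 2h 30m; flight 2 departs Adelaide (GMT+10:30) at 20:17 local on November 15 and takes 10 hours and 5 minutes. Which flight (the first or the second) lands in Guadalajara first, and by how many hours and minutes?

Flight 1 in UTC: 08:21 − 5:45 = 02:36 on Nov 15.
+2 hours and 30 minutes → arrive 05:06 UTC on Nov 15.
Flight 2 in UTC: 20:17 − 10:30 = 09:47 on Nov 15.
+10 hours and 5 minutes → arrive 19:52 UTC on Nov 15.
Flight 1 lands earlier by 14 hours 46 minutes.

the first, by 14 hours 46 minutes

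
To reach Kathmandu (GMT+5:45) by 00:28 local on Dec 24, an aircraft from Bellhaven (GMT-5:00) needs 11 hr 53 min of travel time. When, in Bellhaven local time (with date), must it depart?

Target arrival in UTC: 00:28 − 5:45 = 18:43 on Dec 23.
Subtract 11 hours 53 minutes → departure 06:50 UTC on Dec 23.
Bellhaven is UTC−5:00: 06:50 − 5:00 = 01:50 on Dec 23.

01:50 on December 23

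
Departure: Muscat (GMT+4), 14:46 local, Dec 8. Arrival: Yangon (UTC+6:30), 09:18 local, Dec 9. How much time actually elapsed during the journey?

Yangon is 2:30 ahead of Muscat.
Clock-face elapsed time (ignoring zones) is 18 hours 32 minutes.
Actual elapsed = 18 hours 32 minutes − 2:30 = 16 hours 2 minutes.

16 hours 2 minutes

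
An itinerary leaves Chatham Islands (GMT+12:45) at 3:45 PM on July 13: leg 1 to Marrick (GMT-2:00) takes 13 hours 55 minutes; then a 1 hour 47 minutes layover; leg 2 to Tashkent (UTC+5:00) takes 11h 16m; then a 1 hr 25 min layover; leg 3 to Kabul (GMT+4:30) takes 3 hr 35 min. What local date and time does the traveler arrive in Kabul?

Convert departure to UTC: 3:45 PM − 12:45 = 3:00 AM UTC on Jul 13.
Add 13 hours and 55 minutes leg 1 → 4:55 PM UTC.
Add 1 hour and 47 minutes layover in Marrick → 6:42 PM UTC.
Add 11 hours and 16 minutes leg 2 → 5:58 AM UTC (Jul 14).
Add 1 hour 25 minutes layover in Tashkent → 7:23 AM UTC.
Add 3 hours 35 minutes leg 3 → 10:58 AM UTC.
Kabul is UTC+4:30, so local arrival = 10:58 AM + 4:30 = 3:28 PM on Jul 14.

3:28 PM on Jul 14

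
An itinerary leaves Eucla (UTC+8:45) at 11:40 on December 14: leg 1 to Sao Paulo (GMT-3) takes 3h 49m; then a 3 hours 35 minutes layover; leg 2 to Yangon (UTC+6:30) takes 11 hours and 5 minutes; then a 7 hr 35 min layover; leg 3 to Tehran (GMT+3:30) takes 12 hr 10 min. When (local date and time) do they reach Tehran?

Convert departure to UTC: 11:40 − 8:45 = 02:55 UTC on Dec 14.
Add 3 hours 49 minutes leg 1 → 06:44 UTC.
Add 3 hours 35 minutes layover in Sao Paulo → 10:19 UTC.
Add 11 hours 5 minutes leg 2 → 21:24 UTC.
Add 7 hours 35 minutes layover in Yangon → 04:59 UTC (Dec 15).
Add 12 hours and 10 minutes leg 3 → 17:09 UTC.
Tehran is UTC+3:30, so local arrival = 17:09 + 3:30 = 20:39 on Dec 15.

20:39 on Dec 15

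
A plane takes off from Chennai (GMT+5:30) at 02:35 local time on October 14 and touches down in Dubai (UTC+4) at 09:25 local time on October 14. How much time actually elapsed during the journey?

8 hours 20 minutes

Departure in UTC: 02:35 − 5:30 = 21:05 on Oct 13.
Arrival in UTC: 09:25 − 4:00 = 05:25 on Oct 14.
Elapsed = 05:25 − 21:05 (+1 day) = 8 hours 20 minutes.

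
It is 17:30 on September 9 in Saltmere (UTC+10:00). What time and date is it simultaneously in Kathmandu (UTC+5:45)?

13:15 on September 9

Kathmandu is 4:15 behind Saltmere.
Shift by the zone difference: 17:30 − 4:15 = 13:15 on Sep 9 in Kathmandu.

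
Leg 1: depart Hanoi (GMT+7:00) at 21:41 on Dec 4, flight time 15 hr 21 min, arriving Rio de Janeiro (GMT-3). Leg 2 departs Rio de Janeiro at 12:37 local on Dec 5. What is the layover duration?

9 hours 35 minutes

Convert departure to UTC: 21:41 − 7:00 = 14:41 UTC on Dec 4.
Add 15 hours 21 minutes flight time → 06:02 UTC (Dec 5).
Rio de Janeiro is UTC−3:00, so local arrival = 06:02 − 3:00 = 03:02 on Dec 5.
Layover = 12:37 − 03:02 = 9 hours 35 minutes.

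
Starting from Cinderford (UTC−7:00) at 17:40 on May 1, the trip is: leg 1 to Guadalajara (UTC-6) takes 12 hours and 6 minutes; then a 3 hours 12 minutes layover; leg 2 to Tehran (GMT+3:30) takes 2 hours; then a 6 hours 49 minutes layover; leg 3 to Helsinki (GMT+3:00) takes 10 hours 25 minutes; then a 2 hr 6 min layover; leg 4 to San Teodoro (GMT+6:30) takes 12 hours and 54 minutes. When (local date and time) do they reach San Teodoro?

08:42 on May 4

Convert departure to UTC: 17:40 + 7:00 = 00:40 UTC on May 2.
Add 12 hours 6 minutes leg 1 → 12:46 UTC.
Add 3 hours and 12 minutes layover in Guadalajara → 15:58 UTC.
Add 2 hours leg 2 → 17:58 UTC.
Add 6 hours and 49 minutes layover in Tehran → 00:47 UTC (May 3).
Add 10 hours 25 minutes leg 3 → 11:12 UTC.
Add 2 hours and 6 minutes layover in Helsinki → 13:18 UTC.
Add 12 hours and 54 minutes leg 4 → 02:12 UTC (May 4).
San Teodoro is UTC+6:30, so local arrival = 02:12 + 6:30 = 08:42 on May 4.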